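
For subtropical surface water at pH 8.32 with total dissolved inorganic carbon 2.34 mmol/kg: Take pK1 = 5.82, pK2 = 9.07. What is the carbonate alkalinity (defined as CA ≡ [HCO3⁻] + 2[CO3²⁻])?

CA = [HCO3⁻] + 2[CO3²⁻] = (α₁ + 2α₂)·DIC
At pH 8.32: [H⁺]/K1 = 10^-2.50 = 0.0031623, K2/[H⁺] = 10^-0.75 = 0.17783
α₁ = 1/(1 + 0.0031623 + 0.17783) = 1/1.1810 = 0.8467; α₂ = α₁·K2/[H⁺] = 0.1506
α₁ + 2α₂ = 1.1479
CA = 1.1479 × 2.34 = 2.69 mmol/kg

CA = 2.69 mmol/kg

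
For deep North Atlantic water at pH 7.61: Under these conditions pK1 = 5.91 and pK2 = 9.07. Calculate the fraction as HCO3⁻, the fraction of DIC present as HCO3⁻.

α₁ = 0.948

α₁ = 1 / (1 + [H⁺]/K1 + K2/[H⁺]) = 1 / (1 + 10^-1.70 + 10^-1.46)
   = 1 / (1 + 0.019953 + 0.034674) = 1/1.0546 = 0.9482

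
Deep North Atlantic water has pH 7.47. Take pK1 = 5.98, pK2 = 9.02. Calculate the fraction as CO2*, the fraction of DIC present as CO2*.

α₀ = 0.0305

α₀ = 1 / (1 + K1/[H⁺] + K1K2/[H⁺]²) = 1 / (1 + 10^+1.49 + 10^-0.06)
   = 1 / (1 + 30.903 + 0.87096) = 1/32.774 = 0.03051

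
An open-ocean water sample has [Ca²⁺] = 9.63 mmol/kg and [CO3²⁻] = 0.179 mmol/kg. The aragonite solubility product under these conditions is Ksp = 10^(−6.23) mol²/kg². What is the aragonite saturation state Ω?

Ksp = 10^(−6.23) = 5.888×10^-7
Ω = [Ca²⁺][CO3²⁻]/Ksp = (9.63×10^-3)(0.179×10^-3) / 5.888×10^-7 = 2.93

Ω = 2.93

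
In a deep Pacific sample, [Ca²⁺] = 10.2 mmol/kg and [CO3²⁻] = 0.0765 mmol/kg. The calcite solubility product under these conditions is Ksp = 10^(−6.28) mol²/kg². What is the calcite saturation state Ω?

Ω = 1.49

Ksp = 10^(−6.28) = 5.248×10^-7
Ω = [Ca²⁺][CO3²⁻]/Ksp = (10.2×10^-3)(0.0765×10^-3) / 5.248×10^-7 = 1.49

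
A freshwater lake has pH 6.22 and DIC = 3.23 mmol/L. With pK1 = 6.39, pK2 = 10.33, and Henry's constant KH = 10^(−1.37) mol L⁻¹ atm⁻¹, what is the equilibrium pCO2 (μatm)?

pCO2 = 4.52×10^4 μatm

α₀ = 1 / (1 + K1/[H⁺] + K1K2/[H⁺]²) = 1 / (1 + 10^-0.17 + 10^-4.28)
   = 1 / (1 + 0.67608 + 5.2481×10^-5) = 1/1.6761 = 0.5966
[CO2*] = α₀ × DIC = 0.5966 × 3.23 = 1.927 mmol/L
pCO2 = [CO2*]/KH = 1.927×10^-3 / 4.266×10^-2 = 4.52×10^4 μatm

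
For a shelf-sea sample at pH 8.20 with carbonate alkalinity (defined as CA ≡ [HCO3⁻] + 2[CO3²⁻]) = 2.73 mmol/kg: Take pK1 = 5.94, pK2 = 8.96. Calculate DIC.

CA = [HCO3⁻] + 2[CO3²⁻] = (α₁ + 2α₂)·DIC
At pH 8.20: [H⁺]/K1 = 10^-2.26 = 0.0054954, K2/[H⁺] = 10^-0.76 = 0.17378
α₁ = 1/(1 + 0.0054954 + 0.17378) = 1/1.1793 = 0.8480; α₂ = α₁·K2/[H⁺] = 0.1474
α₁ + 2α₂ = 1.1427
DIC = CA / (α₁ + 2α₂) = 2.73 / 1.1427 = 2.39 mmol/kg

DIC = 2.39 mmol/kg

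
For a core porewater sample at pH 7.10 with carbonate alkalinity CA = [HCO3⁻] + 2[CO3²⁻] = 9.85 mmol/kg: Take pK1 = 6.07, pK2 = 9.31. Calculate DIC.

DIC = 10.7 mmol/kg

CA = [HCO3⁻] + 2[CO3²⁻] = (α₁ + 2α₂)·DIC
At pH 7.10: [H⁺]/K1 = 10^-1.03 = 0.093325, K2/[H⁺] = 10^-2.21 = 0.0061660
α₁ = 1/(1 + 0.093325 + 0.0061660) = 1/1.0995 = 0.9095; α₂ = α₁·K2/[H⁺] = 0.005608
α₁ + 2α₂ = 0.9207
DIC = CA / (α₁ + 2α₂) = 9.85 / 0.9207 = 10.7 mmol/kg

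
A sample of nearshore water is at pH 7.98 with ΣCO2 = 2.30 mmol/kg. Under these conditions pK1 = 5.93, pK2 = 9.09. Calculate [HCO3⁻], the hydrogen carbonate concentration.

[HCO3⁻] = 2.12 mmol/kg

α₁ = 1 / (1 + [H⁺]/K1 + K2/[H⁺]) = 1 / (1 + 10^-2.05 + 10^-1.11)
   = 1 / (1 + 0.0089125 + 0.077625) = 1/1.0865 = 0.9204
[HCO3⁻] = α₁ × DIC = 0.9204 × 2.30 = 2.12 mmol/kg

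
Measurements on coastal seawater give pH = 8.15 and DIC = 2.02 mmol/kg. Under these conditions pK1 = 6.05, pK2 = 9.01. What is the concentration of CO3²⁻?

[CO3²⁻] = 0.243 mmol/kg

α₂ = 1 / (1 + [H⁺]/K2 + [H⁺]²/(K1K2)) = 1 / (1 + 10^+0.86 + 10^-1.24)
   = 1 / (1 + 7.2444 + 0.057544) = 1/8.3019 = 0.1205
[CO3²⁻] = α₂ × DIC = 0.1205 × 2.02 = 0.243 mmol/kg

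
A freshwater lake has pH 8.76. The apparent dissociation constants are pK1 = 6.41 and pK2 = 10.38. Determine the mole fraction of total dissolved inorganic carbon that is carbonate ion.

α₂ = 0.0233

α₂ = 1 / (1 + [H⁺]/K2 + [H⁺]²/(K1K2)) = 1 / (1 + 10^+1.62 + 10^-0.73)
   = 1 / (1 + 41.687 + 0.18621) = 1/42.873 = 0.02332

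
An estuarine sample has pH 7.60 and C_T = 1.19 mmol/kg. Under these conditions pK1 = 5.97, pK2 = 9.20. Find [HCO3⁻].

[HCO3⁻] = 1.13 mmol/kg

α₁ = 1 / (1 + [H⁺]/K1 + K2/[H⁺]) = 1 / (1 + 10^-1.63 + 10^-1.60)
   = 1 / (1 + 0.023442 + 0.025119) = 1/1.0486 = 0.9537
[HCO3⁻] = α₁ × DIC = 0.9537 × 1.19 = 1.13 mmol/kg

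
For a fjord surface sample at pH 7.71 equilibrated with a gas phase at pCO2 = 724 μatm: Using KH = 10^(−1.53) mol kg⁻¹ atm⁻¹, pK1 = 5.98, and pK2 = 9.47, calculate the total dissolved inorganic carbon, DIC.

DIC = 1.19 mmol/kg

[CO2*] = KH · pCO2 = 10^(−1.53) × 724×10^-6 = 2.137×10^-5 mol/kg
α₀ = 1/(1 + K1/[H⁺] + K1K2/[H⁺]²) = 1/(1 + 10^+1.73 + 10^-0.03) = 0.01797
DIC = [CO2*]/α₀ = 2.137×10^-5 / 0.01797 = 1.19 mmol/kg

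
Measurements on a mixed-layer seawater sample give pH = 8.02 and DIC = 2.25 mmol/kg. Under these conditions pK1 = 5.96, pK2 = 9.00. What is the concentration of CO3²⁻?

[CO3²⁻] = 0.212 mmol/kg

α₂ = 1 / (1 + [H⁺]/K2 + [H⁺]²/(K1K2)) = 1 / (1 + 10^+0.98 + 10^-1.08)
   = 1 / (1 + 9.5499 + 0.083176) = 1/10.633 = 0.09405
[CO3²⁻] = α₂ × DIC = 0.09405 × 2.25 = 0.212 mmol/kg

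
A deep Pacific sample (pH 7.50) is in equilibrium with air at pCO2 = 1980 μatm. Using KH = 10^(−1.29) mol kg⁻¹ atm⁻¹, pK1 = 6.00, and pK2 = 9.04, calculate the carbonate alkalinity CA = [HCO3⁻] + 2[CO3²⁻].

CA = 3.40 mmol/kg

[CO2*] = KH · pCO2 = 10^(−1.29) × 1980×10^-6 = 1.015×10^-4 mol/kg
α₀ = 1/(1 + K1/[H⁺] + K1K2/[H⁺]²) = 1/(1 + 10^+1.50 + 10^-0.04) = 0.02982
DIC = [CO2*]/α₀ = 1.015×10^-4 / 0.02982 = 3.405 mmol/kg
CA = (α₁ + 2α₂)·DIC = (0.9430 + 2×0.02720) × 3.405 = 3.40 mmol/kg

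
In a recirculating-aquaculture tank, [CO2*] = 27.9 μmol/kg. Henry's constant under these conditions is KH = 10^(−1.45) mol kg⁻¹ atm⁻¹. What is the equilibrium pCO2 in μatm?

KH = 10^(−1.45) = 3.548×10^-2 mol kg⁻¹ atm⁻¹
pCO2 = [CO2*]/KH = 27.9×10^-6 / 3.548×10^-2 = 7.86×10^-4 atm = 786 μatm

pCO2 = 786 μatm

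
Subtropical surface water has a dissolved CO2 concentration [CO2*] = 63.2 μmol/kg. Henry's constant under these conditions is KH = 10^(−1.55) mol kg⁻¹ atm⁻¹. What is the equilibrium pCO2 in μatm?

KH = 10^(−1.55) = 2.818×10^-2 mol kg⁻¹ atm⁻¹
pCO2 = [CO2*]/KH = 63.2×10^-6 / 2.818×10^-2 = 2.24×10^-3 atm = 2240 μatm

pCO2 = 2240 μatm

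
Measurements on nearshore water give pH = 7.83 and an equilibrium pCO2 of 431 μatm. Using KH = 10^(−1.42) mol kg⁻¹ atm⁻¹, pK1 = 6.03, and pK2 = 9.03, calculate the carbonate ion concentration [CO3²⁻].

[CO3²⁻] = 0.0652 mmol/kg

[CO2*] = KH · pCO2 = 10^(−1.42) × 431×10^-6 = 1.639×10^-5 mol/kg
α₀ = 1/(1 + K1/[H⁺] + K1K2/[H⁺]²) = 1/(1 + 10^+1.80 + 10^+0.60) = 0.01469
DIC = [CO2*]/α₀ = 1.639×10^-5 / 0.01469 = 1.116 mmol/kg
[CO3²⁻] = α₂·DIC; α₂ = 0.05848, so [CO3²⁻] = 0.05848 × 1.116 = 0.0652 mmol/kg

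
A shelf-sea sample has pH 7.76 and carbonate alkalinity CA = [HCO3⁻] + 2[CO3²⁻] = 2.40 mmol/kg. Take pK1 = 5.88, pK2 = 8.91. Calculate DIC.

CA = [HCO3⁻] + 2[CO3²⁻] = (α₁ + 2α₂)·DIC
At pH 7.76: [H⁺]/K1 = 10^-1.88 = 0.013183, K2/[H⁺] = 10^-1.15 = 0.070795
α₁ = 1/(1 + 0.013183 + 0.070795) = 1/1.0840 = 0.9225; α₂ = α₁·K2/[H⁺] = 0.06531
α₁ + 2α₂ = 1.0531
DIC = CA / (α₁ + 2α₂) = 2.40 / 1.0531 = 2.28 mmol/kg

DIC = 2.28 mmol/kg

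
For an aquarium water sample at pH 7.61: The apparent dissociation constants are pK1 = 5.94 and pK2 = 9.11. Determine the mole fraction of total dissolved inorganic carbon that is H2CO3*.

α₀ = 1 / (1 + K1/[H⁺] + K1K2/[H⁺]²) = 1 / (1 + 10^+1.67 + 10^+0.17)
   = 1 / (1 + 46.774 + 1.4791) = 1/49.253 = 0.02030

α₀ = 0.0203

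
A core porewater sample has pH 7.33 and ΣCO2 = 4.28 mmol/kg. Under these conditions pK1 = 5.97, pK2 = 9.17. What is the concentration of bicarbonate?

α₁ = 1 / (1 + [H⁺]/K1 + K2/[H⁺]) = 1 / (1 + 10^-1.36 + 10^-1.84)
   = 1 / (1 + 0.043652 + 0.014454) = 1/1.0581 = 0.9451
[HCO3⁻] = α₁ × DIC = 0.9451 × 4.28 = 4.04 mmol/kg

[HCO3⁻] = 4.04 mmol/kg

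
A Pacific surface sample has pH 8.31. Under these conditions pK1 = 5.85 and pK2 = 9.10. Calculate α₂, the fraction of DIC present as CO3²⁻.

α₂ = 1 / (1 + [H⁺]/K2 + [H⁺]²/(K1K2)) = 1 / (1 + 10^+0.79 + 10^-1.67)
   = 1 / (1 + 6.1660 + 0.021380) = 1/7.1873 = 0.1391

α₂ = 0.139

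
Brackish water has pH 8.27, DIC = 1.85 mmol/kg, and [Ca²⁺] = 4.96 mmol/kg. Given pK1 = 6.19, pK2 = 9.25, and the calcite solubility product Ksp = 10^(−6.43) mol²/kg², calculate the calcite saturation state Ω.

α₂ = 1 / (1 + [H⁺]/K2 + [H⁺]²/(K1K2)) = 1 / (1 + 10^+0.98 + 10^-1.10)
   = 1 / (1 + 9.5499 + 0.079433) = 1/10.629 = 0.09408
[CO3²⁻] = α₂ × DIC = 0.09408 × 1.85 = 0.1740 mmol/kg
Ksp = 10^(−6.43) = 3.715×10^-7
Ω = [Ca²⁺][CO3²⁻]/Ksp = (4.96×10^-3)(1.740×10^-4) / 3.715×10^-7 = 2.32

Ω = 2.32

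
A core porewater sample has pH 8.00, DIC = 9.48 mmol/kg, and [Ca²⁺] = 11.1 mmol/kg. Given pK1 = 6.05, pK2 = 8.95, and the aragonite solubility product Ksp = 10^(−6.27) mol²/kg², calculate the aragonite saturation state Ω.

α₂ = 1 / (1 + [H⁺]/K2 + [H⁺]²/(K1K2)) = 1 / (1 + 10^+0.95 + 10^-1.00)
   = 1 / (1 + 8.9125 + 0.10000) = 1/10.013 = 0.09988
[CO3²⁻] = α₂ × DIC = 0.09988 × 9.48 = 0.9468 mmol/kg
Ksp = 10^(−6.27) = 5.370×10^-7
Ω = [Ca²⁺][CO3²⁻]/Ksp = (11.1×10^-3)(9.468×10^-4) / 5.370×10^-7 = 19.6

Ω = 19.6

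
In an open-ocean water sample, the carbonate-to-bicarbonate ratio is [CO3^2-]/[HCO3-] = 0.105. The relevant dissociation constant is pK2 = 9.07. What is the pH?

pH = 8.09

From K2 = [H⁺][CO3^2-]/[HCO3-]:  pH = pK2 + log₁₀([CO3^2-]/[HCO3-])
log₁₀(0.105) = -0.979
pH = 9.07 + (-0.979) = 8.09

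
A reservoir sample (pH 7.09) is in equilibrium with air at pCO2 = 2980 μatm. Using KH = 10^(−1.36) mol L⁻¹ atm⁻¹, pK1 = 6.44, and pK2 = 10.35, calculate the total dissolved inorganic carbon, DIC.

[CO2*] = KH · pCO2 = 10^(−1.36) × 2980×10^-6 = 1.301×10^-4 mol/L
α₀ = 1/(1 + K1/[H⁺] + K1K2/[H⁺]²) = 1/(1 + 10^+0.65 + 10^-2.61) = 0.1828
DIC = [CO2*]/α₀ = 1.301×10^-4 / 0.1828 = 0.711 mmol/L

DIC = 0.711 mmol/L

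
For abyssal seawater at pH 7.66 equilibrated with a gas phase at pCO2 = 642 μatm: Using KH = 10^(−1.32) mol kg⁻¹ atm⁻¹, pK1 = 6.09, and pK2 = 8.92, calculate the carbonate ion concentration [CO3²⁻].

[CO2*] = KH · pCO2 = 10^(−1.32) × 642×10^-6 = 3.073×10^-5 mol/kg
α₀ = 1/(1 + K1/[H⁺] + K1K2/[H⁺]²) = 1/(1 + 10^+1.57 + 10^+0.31) = 0.02488
DIC = [CO2*]/α₀ = 3.073×10^-5 / 0.02488 = 1.235 mmol/kg
[CO3²⁻] = α₂·DIC; α₂ = 0.05080, so [CO3²⁻] = 0.05080 × 1.235 = 0.0627 mmol/kg

[CO3²⁻] = 0.0627 mmol/kg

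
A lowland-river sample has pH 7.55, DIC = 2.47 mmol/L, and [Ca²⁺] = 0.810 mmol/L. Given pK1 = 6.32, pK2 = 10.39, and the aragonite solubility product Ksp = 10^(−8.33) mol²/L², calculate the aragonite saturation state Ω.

Ω = 0.583

α₂ = 1 / (1 + [H⁺]/K2 + [H⁺]²/(K1K2)) = 1 / (1 + 10^+2.84 + 10^+1.61)
   = 1 / (1 + 691.83 + 40.738) = 1/733.57 = 0.001363
[CO3²⁻] = α₂ × DIC = 0.001363 × 2.47 = 0.003367 mmol/L = 3.367 μmol/L
Ksp = 10^(−8.33) = 4.677×10^-9
Ω = [Ca²⁺][CO3²⁻]/Ksp = (0.810×10^-3)(3.367×10^-6) / 4.677×10^-9 = 0.583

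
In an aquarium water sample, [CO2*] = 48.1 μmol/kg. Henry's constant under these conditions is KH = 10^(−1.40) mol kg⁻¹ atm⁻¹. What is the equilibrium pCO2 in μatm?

pCO2 = 1210 μatm

KH = 10^(−1.40) = 3.981×10^-2 mol kg⁻¹ atm⁻¹
pCO2 = [CO2*]/KH = 48.1×10^-6 / 3.981×10^-2 = 1.21×10^-3 atm = 1210 μatm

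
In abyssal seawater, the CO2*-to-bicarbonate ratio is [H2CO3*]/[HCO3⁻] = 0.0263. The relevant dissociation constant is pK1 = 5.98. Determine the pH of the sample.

pH = 7.56

From K1 = [H⁺][HCO3⁻]/[H2CO3*]:  pH = pK1 − log₁₀([H2CO3*]/[HCO3⁻])
log₁₀(0.0263) = -1.580
pH = 5.98 − (-1.580) = 7.56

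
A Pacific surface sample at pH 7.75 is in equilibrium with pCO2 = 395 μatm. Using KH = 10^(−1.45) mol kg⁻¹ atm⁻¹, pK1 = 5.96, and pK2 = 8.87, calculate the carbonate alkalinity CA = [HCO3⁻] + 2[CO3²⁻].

[CO2*] = KH · pCO2 = 10^(−1.45) × 395×10^-6 = 1.402×10^-5 mol/kg
α₀ = 1/(1 + K1/[H⁺] + K1K2/[H⁺]²) = 1/(1 + 10^+1.79 + 10^+0.67) = 0.01485
DIC = [CO2*]/α₀ = 1.402×10^-5 / 0.01485 = 0.9437 mmol/kg
CA = (α₁ + 2α₂)·DIC = (0.9157 + 2×0.06946) × 0.9437 = 0.995 mmol/kg

CA = 0.995 mmol/kg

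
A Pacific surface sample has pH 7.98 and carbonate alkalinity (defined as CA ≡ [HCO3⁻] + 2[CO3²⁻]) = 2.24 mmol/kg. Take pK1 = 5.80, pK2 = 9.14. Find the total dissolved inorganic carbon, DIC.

DIC = 2.12 mmol/kg

CA = [HCO3⁻] + 2[CO3²⁻] = (α₁ + 2α₂)·DIC
At pH 7.98: [H⁺]/K1 = 10^-2.18 = 0.0066069, K2/[H⁺] = 10^-1.16 = 0.069183
α₁ = 1/(1 + 0.0066069 + 0.069183) = 1/1.0758 = 0.9295; α₂ = α₁·K2/[H⁺] = 0.06431
α₁ + 2α₂ = 1.0582
DIC = CA / (α₁ + 2α₂) = 2.24 / 1.0582 = 2.12 mmol/kg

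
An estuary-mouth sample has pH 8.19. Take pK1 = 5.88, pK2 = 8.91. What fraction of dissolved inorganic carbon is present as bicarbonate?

α₁ = 0.837

α₁ = 1 / (1 + [H⁺]/K1 + K2/[H⁺]) = 1 / (1 + 10^-2.31 + 10^-0.72)
   = 1 / (1 + 0.0048978 + 0.19055) = 1/1.1954 = 0.8365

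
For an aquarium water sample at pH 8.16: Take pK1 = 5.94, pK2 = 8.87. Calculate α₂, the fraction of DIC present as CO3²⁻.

α₂ = 1 / (1 + [H⁺]/K2 + [H⁺]²/(K1K2)) = 1 / (1 + 10^+0.71 + 10^-1.51)
   = 1 / (1 + 5.1286 + 0.030903) = 1/6.1595 = 0.1624

α₂ = 0.162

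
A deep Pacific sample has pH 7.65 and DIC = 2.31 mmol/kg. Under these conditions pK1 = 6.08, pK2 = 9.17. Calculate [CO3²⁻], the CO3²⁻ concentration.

[CO3²⁻] = 0.0660 mmol/kg

α₂ = 1 / (1 + [H⁺]/K2 + [H⁺]²/(K1K2)) = 1 / (1 + 10^+1.52 + 10^-0.05)
   = 1 / (1 + 33.113 + 0.89125) = 1/35.004 = 0.02857
[CO3²⁻] = α₂ × DIC = 0.02857 × 2.31 = 0.0660 mmol/kg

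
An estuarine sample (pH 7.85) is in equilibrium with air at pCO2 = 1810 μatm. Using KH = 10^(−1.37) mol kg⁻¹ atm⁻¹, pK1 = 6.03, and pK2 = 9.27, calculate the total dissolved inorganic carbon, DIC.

DIC = 5.37 mmol/kg

[CO2*] = KH · pCO2 = 10^(−1.37) × 1810×10^-6 = 7.721×10^-5 mol/kg
α₀ = 1/(1 + K1/[H⁺] + K1K2/[H⁺]²) = 1/(1 + 10^+1.82 + 10^+0.40) = 0.01437
DIC = [CO2*]/α₀ = 7.721×10^-5 / 0.01437 = 5.37 mmol/kg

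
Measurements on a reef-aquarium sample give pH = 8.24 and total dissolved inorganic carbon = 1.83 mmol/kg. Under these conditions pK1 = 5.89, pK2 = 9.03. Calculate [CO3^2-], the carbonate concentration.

α₂ = 1 / (1 + [H⁺]/K2 + [H⁺]²/(K1K2)) = 1 / (1 + 10^+0.79 + 10^-1.56)
   = 1 / (1 + 6.1660 + 0.027542) = 1/7.1935 = 0.1390
[CO3²⁻] = α₂ × DIC = 0.1390 × 1.83 = 0.254 mmol/kg

[CO3²⁻] = 0.254 mmol/kg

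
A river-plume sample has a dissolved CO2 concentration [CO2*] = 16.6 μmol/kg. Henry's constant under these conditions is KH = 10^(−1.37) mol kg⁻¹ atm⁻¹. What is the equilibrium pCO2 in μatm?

KH = 10^(−1.37) = 4.266×10^-2 mol kg⁻¹ atm⁻¹
pCO2 = [CO2*]/KH = 16.6×10^-6 / 4.266×10^-2 = 3.89×10^-4 atm = 389 μatm

pCO2 = 389 μatm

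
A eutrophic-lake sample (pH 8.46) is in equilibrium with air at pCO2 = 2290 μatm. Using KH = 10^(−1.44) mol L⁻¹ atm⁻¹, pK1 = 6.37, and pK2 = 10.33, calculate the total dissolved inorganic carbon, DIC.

DIC = 10.5 mmol/L

[CO2*] = KH · pCO2 = 10^(−1.44) × 2290×10^-6 = 8.314×10^-5 mol/L
α₀ = 1/(1 + K1/[H⁺] + K1K2/[H⁺]²) = 1/(1 + 10^+2.09 + 10^+0.22) = 0.007956
DIC = [CO2*]/α₀ = 8.314×10^-5 / 0.007956 = 10.5 mmol/L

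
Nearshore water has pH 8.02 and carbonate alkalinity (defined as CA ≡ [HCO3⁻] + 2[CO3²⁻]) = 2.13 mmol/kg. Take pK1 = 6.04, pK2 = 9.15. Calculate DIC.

CA = [HCO3⁻] + 2[CO3²⁻] = (α₁ + 2α₂)·DIC
At pH 8.02: [H⁺]/K1 = 10^-1.98 = 0.010471, K2/[H⁺] = 10^-1.13 = 0.074131
α₁ = 1/(1 + 0.010471 + 0.074131) = 1/1.0846 = 0.9220; α₂ = α₁·K2/[H⁺] = 0.06835
α₁ + 2α₂ = 1.0587
DIC = CA / (α₁ + 2α₂) = 2.13 / 1.0587 = 2.01 mmol/kg

DIC = 2.01 mmol/kg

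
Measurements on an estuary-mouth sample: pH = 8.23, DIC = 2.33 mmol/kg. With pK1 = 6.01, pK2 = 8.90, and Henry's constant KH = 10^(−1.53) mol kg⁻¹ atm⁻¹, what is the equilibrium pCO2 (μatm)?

α₀ = 1 / (1 + K1/[H⁺] + K1K2/[H⁺]²) = 1 / (1 + 10^+2.22 + 10^+1.55)
   = 1 / (1 + 165.96 + 35.481) = 1/202.44 = 0.004940
[CO2*] = α₀ × DIC = 0.004940 × 2.33 = 0.01151 mmol/kg = 11.51 μmol/kg
pCO2 = [CO2*]/KH = 1.151×10^-5 / 2.951×10^-2 = 390 μatm

pCO2 = 390 μatm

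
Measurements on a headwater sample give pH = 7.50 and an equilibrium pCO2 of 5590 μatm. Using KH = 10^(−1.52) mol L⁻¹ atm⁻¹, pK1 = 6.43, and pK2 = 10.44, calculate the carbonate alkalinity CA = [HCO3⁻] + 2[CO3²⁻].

CA = 1.99 mmol/L

[CO2*] = KH · pCO2 = 10^(−1.52) × 5590×10^-6 = 1.688×10^-4 mol/L
α₀ = 1/(1 + K1/[H⁺] + K1K2/[H⁺]²) = 1/(1 + 10^+1.07 + 10^-1.87) = 0.07835
DIC = [CO2*]/α₀ = 1.688×10^-4 / 0.07835 = 2.154 mmol/L
CA = (α₁ + 2α₂)·DIC = (0.9206 + 2×0.001057) × 2.154 = 1.99 mmol/L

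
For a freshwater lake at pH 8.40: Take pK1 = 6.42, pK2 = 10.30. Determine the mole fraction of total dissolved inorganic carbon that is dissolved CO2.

α₀ = 0.0102

α₀ = 1 / (1 + K1/[H⁺] + K1K2/[H⁺]²) = 1 / (1 + 10^+1.98 + 10^+0.08)
   = 1 / (1 + 95.499 + 1.2023) = 1/97.702 = 0.01024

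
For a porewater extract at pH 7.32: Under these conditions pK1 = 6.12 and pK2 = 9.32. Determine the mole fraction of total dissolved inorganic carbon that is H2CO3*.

α₀ = 1 / (1 + K1/[H⁺] + K1K2/[H⁺]²) = 1 / (1 + 10^+1.20 + 10^-0.80)
   = 1 / (1 + 15.849 + 0.15849) = 1/17.007 = 0.05880

α₀ = 0.0588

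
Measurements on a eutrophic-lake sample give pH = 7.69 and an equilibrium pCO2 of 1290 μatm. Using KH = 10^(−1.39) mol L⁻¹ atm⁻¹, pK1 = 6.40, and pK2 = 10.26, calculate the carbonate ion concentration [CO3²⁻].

[CO2*] = KH · pCO2 = 10^(−1.39) × 1290×10^-6 = 5.255×10^-5 mol/L
α₀ = 1/(1 + K1/[H⁺] + K1K2/[H⁺]²) = 1/(1 + 10^+1.29 + 10^-1.28) = 0.04866
DIC = [CO2*]/α₀ = 5.255×10^-5 / 0.04866 = 1.080 mmol/L
[CO3²⁻] = α₂·DIC; α₂ = 0.002554, so [CO3²⁻] = 0.002554 × 1.080 = 0.00276 mmol/L = 2.76 μmol/L

[CO3²⁻] = 2.76 μmol/L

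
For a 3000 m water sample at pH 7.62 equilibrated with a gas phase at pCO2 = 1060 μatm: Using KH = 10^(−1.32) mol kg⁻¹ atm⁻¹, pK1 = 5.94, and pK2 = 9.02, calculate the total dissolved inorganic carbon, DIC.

[CO2*] = KH · pCO2 = 10^(−1.32) × 1060×10^-6 = 5.073×10^-5 mol/kg
α₀ = 1/(1 + K1/[H⁺] + K1K2/[H⁺]²) = 1/(1 + 10^+1.68 + 10^+0.28) = 0.01970
DIC = [CO2*]/α₀ = 5.073×10^-5 / 0.01970 = 2.58 mmol/kg

DIC = 2.58 mmol/kg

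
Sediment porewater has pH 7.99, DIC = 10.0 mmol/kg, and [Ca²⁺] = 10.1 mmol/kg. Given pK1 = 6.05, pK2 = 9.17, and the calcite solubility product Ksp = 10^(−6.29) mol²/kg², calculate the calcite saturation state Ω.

α₂ = 1 / (1 + [H⁺]/K2 + [H⁺]²/(K1K2)) = 1 / (1 + 10^+1.18 + 10^-0.76)
   = 1 / (1 + 15.136 + 0.17378) = 1/16.309 = 0.06131
[CO3²⁻] = α₂ × DIC = 0.06131 × 10.0 = 0.6131 mmol/kg
Ksp = 10^(−6.29) = 5.129×10^-7
Ω = [Ca²⁺][CO3²⁻]/Ksp = (10.1×10^-3)(6.131×10^-4) / 5.129×10^-7 = 12.1

Ω = 12.1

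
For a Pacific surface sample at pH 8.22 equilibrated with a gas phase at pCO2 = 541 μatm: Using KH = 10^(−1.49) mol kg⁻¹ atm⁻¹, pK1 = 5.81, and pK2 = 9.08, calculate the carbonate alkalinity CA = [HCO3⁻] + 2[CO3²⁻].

CA = 5.74 mmol/kg

[CO2*] = KH · pCO2 = 10^(−1.49) × 541×10^-6 = 1.751×10^-5 mol/kg
α₀ = 1/(1 + K1/[H⁺] + K1K2/[H⁺]²) = 1/(1 + 10^+2.41 + 10^+1.55) = 0.003407
DIC = [CO2*]/α₀ = 1.751×10^-5 / 0.003407 = 5.138 mmol/kg
CA = (α₁ + 2α₂)·DIC = (0.8757 + 2×0.1209) × 5.138 = 5.74 mmol/kg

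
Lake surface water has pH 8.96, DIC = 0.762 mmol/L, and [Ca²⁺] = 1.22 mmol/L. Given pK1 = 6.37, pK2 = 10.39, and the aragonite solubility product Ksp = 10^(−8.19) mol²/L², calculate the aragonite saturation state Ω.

Ω = 5.15

α₂ = 1 / (1 + [H⁺]/K2 + [H⁺]²/(K1K2)) = 1 / (1 + 10^+1.43 + 10^-1.16)
   = 1 / (1 + 26.915 + 0.069183) = 1/27.985 = 0.03573
[CO3²⁻] = α₂ × DIC = 0.03573 × 0.762 = 0.02723 mmol/L
Ksp = 10^(−8.19) = 6.457×10^-9
Ω = [Ca²⁺][CO3²⁻]/Ksp = (1.22×10^-3)(2.723×10^-5) / 6.457×10^-9 = 5.15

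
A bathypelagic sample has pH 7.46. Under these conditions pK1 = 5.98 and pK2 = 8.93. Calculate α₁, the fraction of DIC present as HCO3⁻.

α₁ = 0.937

α₁ = 1 / (1 + [H⁺]/K1 + K2/[H⁺]) = 1 / (1 + 10^-1.48 + 10^-1.47)
   = 1 / (1 + 0.033113 + 0.033884) = 1/1.0670 = 0.9372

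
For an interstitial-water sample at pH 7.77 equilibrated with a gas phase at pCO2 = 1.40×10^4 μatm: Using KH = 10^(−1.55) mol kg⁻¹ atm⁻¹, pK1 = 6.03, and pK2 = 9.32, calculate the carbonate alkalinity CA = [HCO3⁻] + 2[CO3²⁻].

[CO2*] = KH · pCO2 = 10^(−1.55) × 1.40×10^4×10^-6 = 3.946×10^-4 mol/kg
α₀ = 1/(1 + K1/[H⁺] + K1K2/[H⁺]²) = 1/(1 + 10^+1.74 + 10^+0.19) = 0.01739
DIC = [CO2*]/α₀ = 3.946×10^-4 / 0.01739 = 22.69 mmol/kg
CA = (α₁ + 2α₂)·DIC = (0.9557 + 2×0.02693) × 22.69 = 22.9 mmol/kg

CA = 22.9 mmol/kg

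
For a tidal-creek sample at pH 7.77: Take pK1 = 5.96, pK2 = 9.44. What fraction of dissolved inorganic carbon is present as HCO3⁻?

α₁ = 1 / (1 + [H⁺]/K1 + K2/[H⁺]) = 1 / (1 + 10^-1.81 + 10^-1.67)
   = 1 / (1 + 0.015488 + 0.021380) = 1/1.0369 = 0.9644

α₁ = 0.964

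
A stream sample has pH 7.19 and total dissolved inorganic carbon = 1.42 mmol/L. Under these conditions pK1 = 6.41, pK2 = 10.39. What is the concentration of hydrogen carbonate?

α₁ = 1 / (1 + [H⁺]/K1 + K2/[H⁺]) = 1 / (1 + 10^-0.78 + 10^-3.20)
   = 1 / (1 + 0.16596 + 0.00063096) = 1/1.1666 = 0.8572
[HCO3⁻] = α₁ × DIC = 0.8572 × 1.42 = 1.22 mmol/L

[HCO3⁻] = 1.22 mmol/L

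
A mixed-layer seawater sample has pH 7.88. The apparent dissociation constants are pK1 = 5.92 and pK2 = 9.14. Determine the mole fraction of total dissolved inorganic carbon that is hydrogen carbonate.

α₁ = 0.938

α₁ = 1 / (1 + [H⁺]/K1 + K2/[H⁺]) = 1 / (1 + 10^-1.96 + 10^-1.26)
   = 1 / (1 + 0.010965 + 0.054954) = 1/1.0659 = 0.9382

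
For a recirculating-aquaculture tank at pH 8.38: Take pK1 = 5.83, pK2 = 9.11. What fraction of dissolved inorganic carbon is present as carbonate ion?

α₂ = 0.157

α₂ = 1 / (1 + [H⁺]/K2 + [H⁺]²/(K1K2)) = 1 / (1 + 10^+0.73 + 10^-1.82)
   = 1 / (1 + 5.3703 + 0.015136) = 1/6.3855 = 0.1566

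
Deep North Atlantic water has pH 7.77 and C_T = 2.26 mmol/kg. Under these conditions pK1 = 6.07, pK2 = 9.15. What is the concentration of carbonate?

[CO3²⁻] = 0.0887 mmol/kg

α₂ = 1 / (1 + [H⁺]/K2 + [H⁺]²/(K1K2)) = 1 / (1 + 10^+1.38 + 10^-0.32)
   = 1 / (1 + 23.988 + 0.47863) = 1/25.467 = 0.03927
[CO3²⁻] = α₂ × DIC = 0.03927 × 2.26 = 0.0887 mmol/kg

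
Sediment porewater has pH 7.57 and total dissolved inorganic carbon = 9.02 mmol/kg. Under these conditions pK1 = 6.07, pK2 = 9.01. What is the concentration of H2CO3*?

α₀ = 1 / (1 + K1/[H⁺] + K1K2/[H⁺]²) = 1 / (1 + 10^+1.50 + 10^+0.06)
   = 1 / (1 + 31.623 + 1.1482) = 1/33.771 = 0.02961
[CO2*] = α₀ × DIC = 0.02961 × 9.02 = 0.267 mmol/kg

[CO2*] = 0.267 mmol/kg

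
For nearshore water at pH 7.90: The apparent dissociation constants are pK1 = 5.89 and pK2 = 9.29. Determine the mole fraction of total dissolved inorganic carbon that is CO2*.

α₀ = 1 / (1 + K1/[H⁺] + K1K2/[H⁺]²) = 1 / (1 + 10^+2.01 + 10^+0.62)
   = 1 / (1 + 102.33 + 4.1687) = 1/107.50 = 0.009302

α₀ = 0.00930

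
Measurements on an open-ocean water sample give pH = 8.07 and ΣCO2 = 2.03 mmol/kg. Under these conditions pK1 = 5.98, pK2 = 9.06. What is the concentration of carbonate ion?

α₂ = 1 / (1 + [H⁺]/K2 + [H⁺]²/(K1K2)) = 1 / (1 + 10^+0.99 + 10^-1.10)
   = 1 / (1 + 9.7724 + 0.079433) = 1/10.852 = 0.09215
[CO3²⁻] = α₂ × DIC = 0.09215 × 2.03 = 0.187 mmol/kg

[CO3²⁻] = 0.187 mmol/kg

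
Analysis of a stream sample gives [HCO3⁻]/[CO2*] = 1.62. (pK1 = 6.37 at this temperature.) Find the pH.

pH = 6.58

From K1 = [H⁺][HCO3⁻]/[CO2*]:  pH = pK1 + log₁₀([HCO3⁻]/[CO2*])
log₁₀(1.62) = +0.210
pH = 6.37 + (+0.210) = 6.58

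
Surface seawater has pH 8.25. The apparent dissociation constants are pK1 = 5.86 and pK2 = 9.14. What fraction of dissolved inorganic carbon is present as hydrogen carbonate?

α₁ = 0.883

α₁ = 1 / (1 + [H⁺]/K1 + K2/[H⁺]) = 1 / (1 + 10^-2.39 + 10^-0.89)
   = 1 / (1 + 0.0040738 + 0.12882) = 1/1.1329 = 0.8827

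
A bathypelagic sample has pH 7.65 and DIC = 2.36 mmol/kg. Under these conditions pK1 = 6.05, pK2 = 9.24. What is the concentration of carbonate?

α₂ = 1 / (1 + [H⁺]/K2 + [H⁺]²/(K1K2)) = 1 / (1 + 10^+1.59 + 10^-0.01)
   = 1 / (1 + 38.905 + 0.97724) = 1/40.882 = 0.02446
[CO3²⁻] = α₂ × DIC = 0.02446 × 2.36 = 0.0577 mmol/kg

[CO3²⁻] = 0.0577 mmol/kg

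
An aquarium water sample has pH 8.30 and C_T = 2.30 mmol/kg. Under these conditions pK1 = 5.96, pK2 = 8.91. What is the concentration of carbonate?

α₂ = 1 / (1 + [H⁺]/K2 + [H⁺]²/(K1K2)) = 1 / (1 + 10^+0.61 + 10^-1.73)
   = 1 / (1 + 4.0738 + 0.018621) = 1/5.0924 = 0.1964
[CO3²⁻] = α₂ × DIC = 0.1964 × 2.30 = 0.452 mmol/kg

[CO3²⁻] = 0.452 mmol/kg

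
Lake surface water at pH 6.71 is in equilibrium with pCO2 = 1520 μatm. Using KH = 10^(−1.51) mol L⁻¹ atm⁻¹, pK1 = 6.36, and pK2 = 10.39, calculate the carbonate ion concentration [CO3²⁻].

[CO3²⁻] = 0.0220 μmol/L

[CO2*] = KH · pCO2 = 10^(−1.51) × 1520×10^-6 = 4.697×10^-5 mol/L
α₀ = 1/(1 + K1/[H⁺] + K1K2/[H⁺]²) = 1/(1 + 10^+0.35 + 10^-3.33) = 0.3087
DIC = [CO2*]/α₀ = 4.697×10^-5 / 0.3087 = 0.1522 mmol/L
[CO3²⁻] = α₂·DIC; α₂ = 0.0001444, so [CO3²⁻] = 0.0001444 × 0.1522 = 2.20×10^-5 mmol/L = 0.0220 μmol/L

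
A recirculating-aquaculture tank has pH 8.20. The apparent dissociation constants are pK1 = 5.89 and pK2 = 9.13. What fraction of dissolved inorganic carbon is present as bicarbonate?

α₁ = 1 / (1 + [H⁺]/K1 + K2/[H⁺]) = 1 / (1 + 10^-2.31 + 10^-0.93)
   = 1 / (1 + 0.0048978 + 0.11749) = 1/1.1224 = 0.8910

α₁ = 0.891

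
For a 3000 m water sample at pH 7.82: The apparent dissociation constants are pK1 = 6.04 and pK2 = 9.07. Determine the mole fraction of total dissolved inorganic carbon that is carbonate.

α₂ = 1 / (1 + [H⁺]/K2 + [H⁺]²/(K1K2)) = 1 / (1 + 10^+1.25 + 10^-0.53)
   = 1 / (1 + 17.783 + 0.29512) = 1/19.078 = 0.05242

α₂ = 0.0524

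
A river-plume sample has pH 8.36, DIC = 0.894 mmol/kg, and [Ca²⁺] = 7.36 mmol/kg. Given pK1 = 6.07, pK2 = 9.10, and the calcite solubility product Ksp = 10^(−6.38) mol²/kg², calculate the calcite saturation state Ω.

Ω = 2.42

α₂ = 1 / (1 + [H⁺]/K2 + [H⁺]²/(K1K2)) = 1 / (1 + 10^+0.74 + 10^-1.55)
   = 1 / (1 + 5.4954 + 0.028184) = 1/6.5236 = 0.1533
[CO3²⁻] = α₂ × DIC = 0.1533 × 0.894 = 0.1370 mmol/kg
Ksp = 10^(−6.38) = 4.169×10^-7
Ω = [Ca²⁺][CO3²⁻]/Ksp = (7.36×10^-3)(1.370×10^-4) / 4.169×10^-7 = 2.42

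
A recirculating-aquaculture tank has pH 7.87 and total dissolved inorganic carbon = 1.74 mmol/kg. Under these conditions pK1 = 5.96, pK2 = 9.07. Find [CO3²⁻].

[CO3²⁻] = 0.102 mmol/kg

α₂ = 1 / (1 + [H⁺]/K2 + [H⁺]²/(K1K2)) = 1 / (1 + 10^+1.20 + 10^-0.71)
   = 1 / (1 + 15.849 + 0.19498) = 1/17.044 = 0.05867
[CO3²⁻] = α₂ × DIC = 0.05867 × 1.74 = 0.102 mmol/kg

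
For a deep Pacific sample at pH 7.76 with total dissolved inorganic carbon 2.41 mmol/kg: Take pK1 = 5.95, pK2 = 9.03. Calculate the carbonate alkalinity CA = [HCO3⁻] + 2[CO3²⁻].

CA = 2.50 mmol/kg

CA = [HCO3⁻] + 2[CO3²⁻] = (α₁ + 2α₂)·DIC
At pH 7.76: [H⁺]/K1 = 10^-1.81 = 0.015488, K2/[H⁺] = 10^-1.27 = 0.053703
α₁ = 1/(1 + 0.015488 + 0.053703) = 1/1.0692 = 0.9353; α₂ = α₁·K2/[H⁺] = 0.05023
α₁ + 2α₂ = 1.0357
CA = 1.0357 × 2.41 = 2.50 mmol/kg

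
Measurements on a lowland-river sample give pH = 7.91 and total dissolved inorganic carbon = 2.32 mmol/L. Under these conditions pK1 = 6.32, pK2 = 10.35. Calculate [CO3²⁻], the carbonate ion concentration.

[CO3²⁻] = 8.18 μmol/L

α₂ = 1 / (1 + [H⁺]/K2 + [H⁺]²/(K1K2)) = 1 / (1 + 10^+2.44 + 10^+0.85)
   = 1 / (1 + 275.42 + 7.0795) = 1/283.50 = 0.003527
[CO3²⁻] = α₂ × DIC = 0.003527 × 2.32 = 0.00818 mmol/L = 8.18 μmol/L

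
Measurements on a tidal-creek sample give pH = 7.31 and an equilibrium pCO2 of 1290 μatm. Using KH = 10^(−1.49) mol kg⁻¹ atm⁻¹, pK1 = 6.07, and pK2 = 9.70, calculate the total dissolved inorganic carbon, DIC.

DIC = 0.770 mmol/kg

[CO2*] = KH · pCO2 = 10^(−1.49) × 1290×10^-6 = 4.174×10^-5 mol/kg
α₀ = 1/(1 + K1/[H⁺] + K1K2/[H⁺]²) = 1/(1 + 10^+1.24 + 10^-1.15) = 0.05420
DIC = [CO2*]/α₀ = 4.174×10^-5 / 0.05420 = 0.770 mmol/kg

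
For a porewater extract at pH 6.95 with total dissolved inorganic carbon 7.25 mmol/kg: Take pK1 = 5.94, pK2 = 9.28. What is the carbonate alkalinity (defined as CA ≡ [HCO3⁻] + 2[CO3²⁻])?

CA = 6.64 mmol/kg

CA = [HCO3⁻] + 2[CO3²⁻] = (α₁ + 2α₂)·DIC
At pH 6.95: [H⁺]/K1 = 10^-1.01 = 0.097724, K2/[H⁺] = 10^-2.33 = 0.0046774
α₁ = 1/(1 + 0.097724 + 0.0046774) = 1/1.1024 = 0.9071; α₂ = α₁·K2/[H⁺] = 0.004243
α₁ + 2α₂ = 0.9156
CA = 0.9156 × 7.25 = 6.64 mmol/kg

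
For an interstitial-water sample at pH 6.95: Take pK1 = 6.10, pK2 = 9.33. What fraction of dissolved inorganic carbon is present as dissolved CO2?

α₀ = 1 / (1 + K1/[H⁺] + K1K2/[H⁺]²) = 1 / (1 + 10^+0.85 + 10^-1.53)
   = 1 / (1 + 7.0795 + 0.029512) = 1/8.1090 = 0.1233

α₀ = 0.123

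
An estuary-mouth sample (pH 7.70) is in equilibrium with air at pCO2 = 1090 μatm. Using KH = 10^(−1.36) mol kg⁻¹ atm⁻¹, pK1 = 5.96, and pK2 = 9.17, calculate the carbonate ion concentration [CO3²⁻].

[CO3²⁻] = 0.0886 mmol/kg

[CO2*] = KH · pCO2 = 10^(−1.36) × 1090×10^-6 = 4.758×10^-5 mol/kg
α₀ = 1/(1 + K1/[H⁺] + K1K2/[H⁺]²) = 1/(1 + 10^+1.74 + 10^+0.27) = 0.01730
DIC = [CO2*]/α₀ = 4.758×10^-5 / 0.01730 = 2.751 mmol/kg
[CO3²⁻] = α₂·DIC; α₂ = 0.03221, so [CO3²⁻] = 0.03221 × 2.751 = 0.0886 mmol/kg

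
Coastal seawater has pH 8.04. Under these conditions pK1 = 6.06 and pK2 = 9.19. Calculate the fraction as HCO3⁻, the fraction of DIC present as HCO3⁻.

α₁ = 0.925

α₁ = 1 / (1 + [H⁺]/K1 + K2/[H⁺]) = 1 / (1 + 10^-1.98 + 10^-1.15)
   = 1 / (1 + 0.010471 + 0.070795) = 1/1.0813 = 0.9248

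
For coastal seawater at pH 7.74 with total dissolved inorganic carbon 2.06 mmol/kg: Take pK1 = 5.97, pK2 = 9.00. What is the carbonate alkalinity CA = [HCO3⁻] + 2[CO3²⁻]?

CA = [HCO3⁻] + 2[CO3²⁻] = (α₁ + 2α₂)·DIC
At pH 7.74: [H⁺]/K1 = 10^-1.77 = 0.016982, K2/[H⁺] = 10^-1.26 = 0.054954
α₁ = 1/(1 + 0.016982 + 0.054954) = 1/1.0719 = 0.9329; α₂ = α₁·K2/[H⁺] = 0.05127
α₁ + 2α₂ = 1.0354
CA = 1.0354 × 2.06 = 2.13 mmol/kg

CA = 2.13 mmol/kg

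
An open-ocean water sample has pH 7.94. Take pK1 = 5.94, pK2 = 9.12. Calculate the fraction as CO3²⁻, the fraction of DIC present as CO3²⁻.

α₂ = 1 / (1 + [H⁺]/K2 + [H⁺]²/(K1K2)) = 1 / (1 + 10^+1.18 + 10^-0.82)
   = 1 / (1 + 15.136 + 0.15136) = 1/16.287 = 0.06140

α₂ = 0.0614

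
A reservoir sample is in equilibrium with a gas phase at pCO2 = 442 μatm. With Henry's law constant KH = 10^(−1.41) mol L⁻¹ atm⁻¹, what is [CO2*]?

[CO2*] = 17.2 μmol/L

KH = 10^(−1.41) = 3.890×10^-2 mol L⁻¹ atm⁻¹
[CO2*] = KH · pCO2 = 3.890×10^-2 × 442×10^-6 atm = 1.72×10^-5 mol/L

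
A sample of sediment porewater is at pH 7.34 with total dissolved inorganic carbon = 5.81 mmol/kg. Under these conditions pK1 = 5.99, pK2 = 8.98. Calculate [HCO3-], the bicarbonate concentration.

α₁ = 1 / (1 + [H⁺]/K1 + K2/[H⁺]) = 1 / (1 + 10^-1.35 + 10^-1.64)
   = 1 / (1 + 0.044668 + 0.022909) = 1/1.0676 = 0.9367
[HCO3⁻] = α₁ × DIC = 0.9367 × 5.81 = 5.44 mmol/kg

[HCO3⁻] = 5.44 mmol/kg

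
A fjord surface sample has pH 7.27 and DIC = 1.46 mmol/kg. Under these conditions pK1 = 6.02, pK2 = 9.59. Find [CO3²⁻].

α₂ = 1 / (1 + [H⁺]/K2 + [H⁺]²/(K1K2)) = 1 / (1 + 10^+2.32 + 10^+1.07)
   = 1 / (1 + 208.93 + 11.749) = 1/221.68 = 0.004511
[CO3²⁻] = α₂ × DIC = 0.004511 × 1.46 = 0.00659 mmol/kg = 6.59 μmol/kg

[CO3²⁻] = 6.59 μmol/kg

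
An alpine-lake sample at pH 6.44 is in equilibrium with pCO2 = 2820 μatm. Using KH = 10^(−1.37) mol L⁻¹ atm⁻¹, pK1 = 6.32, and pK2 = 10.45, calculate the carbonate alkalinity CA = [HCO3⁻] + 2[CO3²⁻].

CA = 0.159 mmol/L

[CO2*] = KH · pCO2 = 10^(−1.37) × 2820×10^-6 = 1.203×10^-4 mol/L
α₀ = 1/(1 + K1/[H⁺] + K1K2/[H⁺]²) = 1/(1 + 10^+0.12 + 10^-3.89) = 0.4313
DIC = [CO2*]/α₀ = 1.203×10^-4 / 0.4313 = 0.2789 mmol/L
CA = (α₁ + 2α₂)·DIC = (0.5686 + 2×5.557×10^-5) × 0.2789 = 0.159 mmol/L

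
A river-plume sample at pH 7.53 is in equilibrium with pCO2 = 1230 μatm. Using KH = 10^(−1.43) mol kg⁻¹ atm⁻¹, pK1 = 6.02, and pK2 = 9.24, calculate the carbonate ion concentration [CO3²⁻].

[CO2*] = KH · pCO2 = 10^(−1.43) × 1230×10^-6 = 4.570×10^-5 mol/kg
α₀ = 1/(1 + K1/[H⁺] + K1K2/[H⁺]²) = 1/(1 + 10^+1.51 + 10^-0.20) = 0.02942
DIC = [CO2*]/α₀ = 4.570×10^-5 / 0.02942 = 1.553 mmol/kg
[CO3²⁻] = α₂·DIC; α₂ = 0.01856, so [CO3²⁻] = 0.01856 × 1.553 = 0.0288 mmol/kg

[CO3²⁻] = 0.0288 mmol/kg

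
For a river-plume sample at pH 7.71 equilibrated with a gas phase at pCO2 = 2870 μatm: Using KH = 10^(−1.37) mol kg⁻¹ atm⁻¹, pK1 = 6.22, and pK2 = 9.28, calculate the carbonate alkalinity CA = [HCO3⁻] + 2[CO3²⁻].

CA = 3.99 mmol/kg

[CO2*] = KH · pCO2 = 10^(−1.37) × 2870×10^-6 = 1.224×10^-4 mol/kg
α₀ = 1/(1 + K1/[H⁺] + K1K2/[H⁺]²) = 1/(1 + 10^+1.49 + 10^-0.08) = 0.03055
DIC = [CO2*]/α₀ = 1.224×10^-4 / 0.03055 = 4.008 mmol/kg
CA = (α₁ + 2α₂)·DIC = (0.9440 + 2×0.02541) × 4.008 = 3.99 mmol/kg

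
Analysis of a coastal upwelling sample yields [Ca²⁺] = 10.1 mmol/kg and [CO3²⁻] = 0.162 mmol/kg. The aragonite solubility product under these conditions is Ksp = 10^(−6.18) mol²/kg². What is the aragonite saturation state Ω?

Ksp = 10^(−6.18) = 6.607×10^-7
Ω = [Ca²⁺][CO3²⁻]/Ksp = (10.1×10^-3)(0.162×10^-3) / 6.607×10^-7 = 2.48

Ω = 2.48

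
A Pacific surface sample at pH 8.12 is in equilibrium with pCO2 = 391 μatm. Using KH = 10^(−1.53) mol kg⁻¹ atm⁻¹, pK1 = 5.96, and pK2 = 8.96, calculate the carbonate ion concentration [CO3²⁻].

[CO2*] = KH · pCO2 = 10^(−1.53) × 391×10^-6 = 1.154×10^-5 mol/kg
α₀ = 1/(1 + K1/[H⁺] + K1K2/[H⁺]²) = 1/(1 + 10^+2.16 + 10^+1.32) = 0.006008
DIC = [CO2*]/α₀ = 1.154×10^-5 / 0.006008 = 1.921 mmol/kg
[CO3²⁻] = α₂·DIC; α₂ = 0.1255, so [CO3²⁻] = 0.1255 × 1.921 = 0.241 mmol/kg

[CO3²⁻] = 0.241 mmol/kg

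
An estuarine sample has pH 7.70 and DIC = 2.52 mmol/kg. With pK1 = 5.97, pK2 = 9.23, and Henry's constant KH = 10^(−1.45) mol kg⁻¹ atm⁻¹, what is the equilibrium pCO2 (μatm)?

pCO2 = 1260 μatm

α₀ = 1 / (1 + K1/[H⁺] + K1K2/[H⁺]²) = 1 / (1 + 10^+1.73 + 10^+0.20)
   = 1 / (1 + 53.703 + 1.5849) = 1/56.288 = 0.01777
[CO2*] = α₀ × DIC = 0.01777 × 2.52 = 0.04477 mmol/kg
pCO2 = [CO2*]/KH = 4.477×10^-5 / 3.548×10^-2 = 1260 μatm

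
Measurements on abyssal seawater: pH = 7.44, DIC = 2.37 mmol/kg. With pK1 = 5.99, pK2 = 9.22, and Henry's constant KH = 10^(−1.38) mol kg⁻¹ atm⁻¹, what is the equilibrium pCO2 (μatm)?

α₀ = 1 / (1 + K1/[H⁺] + K1K2/[H⁺]²) = 1 / (1 + 10^+1.45 + 10^-0.33)
   = 1 / (1 + 28.184 + 0.46774) = 1/29.652 = 0.03373
[CO2*] = α₀ × DIC = 0.03373 × 2.37 = 0.07993 mmol/kg
pCO2 = [CO2*]/KH = 7.993×10^-5 / 4.169×10^-2 = 1920 μatm

pCO2 = 1920 μatm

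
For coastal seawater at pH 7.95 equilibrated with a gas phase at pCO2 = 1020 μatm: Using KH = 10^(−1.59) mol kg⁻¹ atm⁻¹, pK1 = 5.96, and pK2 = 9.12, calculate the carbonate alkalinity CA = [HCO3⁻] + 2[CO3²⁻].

[CO2*] = KH · pCO2 = 10^(−1.59) × 1020×10^-6 = 2.622×10^-5 mol/kg
α₀ = 1/(1 + K1/[H⁺] + K1K2/[H⁺]²) = 1/(1 + 10^+1.99 + 10^+0.82) = 0.009494
DIC = [CO2*]/α₀ = 2.622×10^-5 / 0.009494 = 2.762 mmol/kg
CA = (α₁ + 2α₂)·DIC = (0.9278 + 2×0.06273) × 2.762 = 2.91 mmol/kg

CA = 2.91 mmol/kg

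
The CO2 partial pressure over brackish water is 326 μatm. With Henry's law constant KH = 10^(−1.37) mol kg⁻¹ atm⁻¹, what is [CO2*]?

[CO2*] = 13.9 μmol/kg

KH = 10^(−1.37) = 4.266×10^-2 mol kg⁻¹ atm⁻¹
[CO2*] = KH · pCO2 = 4.266×10^-2 × 326×10^-6 atm = 1.39×10^-5 mol/kg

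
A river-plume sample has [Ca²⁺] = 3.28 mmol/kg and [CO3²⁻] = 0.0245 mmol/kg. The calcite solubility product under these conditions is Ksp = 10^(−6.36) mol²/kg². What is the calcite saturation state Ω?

Ksp = 10^(−6.36) = 4.365×10^-7
Ω = [Ca²⁺][CO3²⁻]/Ksp = (3.28×10^-3)(0.0245×10^-3) / 4.365×10^-7 = 0.184

Ω = 0.184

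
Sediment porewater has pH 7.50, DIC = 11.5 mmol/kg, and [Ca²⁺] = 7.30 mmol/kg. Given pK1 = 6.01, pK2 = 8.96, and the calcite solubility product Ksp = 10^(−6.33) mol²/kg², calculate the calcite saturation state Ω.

α₂ = 1 / (1 + [H⁺]/K2 + [H⁺]²/(K1K2)) = 1 / (1 + 10^+1.46 + 10^-0.03)
   = 1 / (1 + 28.840 + 0.93325) = 1/30.774 = 0.03250
[CO3²⁻] = α₂ × DIC = 0.03250 × 11.5 = 0.3737 mmol/kg
Ksp = 10^(−6.33) = 4.677×10^-7
Ω = [Ca²⁺][CO3²⁻]/Ksp = (7.30×10^-3)(3.737×10^-4) / 4.677×10^-7 = 5.83

Ω = 5.83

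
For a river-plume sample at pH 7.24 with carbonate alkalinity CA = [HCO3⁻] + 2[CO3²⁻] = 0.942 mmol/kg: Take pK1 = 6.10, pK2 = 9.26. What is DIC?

DIC = 1.00 mmol/kg

CA = [HCO3⁻] + 2[CO3²⁻] = (α₁ + 2α₂)·DIC
At pH 7.24: [H⁺]/K1 = 10^-1.14 = 0.072444, K2/[H⁺] = 10^-2.02 = 0.0095499
α₁ = 1/(1 + 0.072444 + 0.0095499) = 1/1.0820 = 0.9242; α₂ = α₁·K2/[H⁺] = 0.008826
α₁ + 2α₂ = 0.9419
DIC = CA / (α₁ + 2α₂) = 0.942 / 0.9419 = 1.00 mmol/kg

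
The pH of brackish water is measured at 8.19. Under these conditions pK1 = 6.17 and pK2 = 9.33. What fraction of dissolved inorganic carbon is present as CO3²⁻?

α₂ = 1 / (1 + [H⁺]/K2 + [H⁺]²/(K1K2)) = 1 / (1 + 10^+1.14 + 10^-0.88)
   = 1 / (1 + 13.804 + 0.13183) = 1/14.936 = 0.06695

α₂ = 0.0670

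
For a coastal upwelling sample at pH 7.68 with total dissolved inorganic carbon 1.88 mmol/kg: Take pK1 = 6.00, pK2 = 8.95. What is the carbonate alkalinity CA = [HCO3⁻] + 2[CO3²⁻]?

CA = 1.94 mmol/kg

CA = [HCO3⁻] + 2[CO3²⁻] = (α₁ + 2α₂)·DIC
At pH 7.68: [H⁺]/K1 = 10^-1.68 = 0.020893, K2/[H⁺] = 10^-1.27 = 0.053703
α₁ = 1/(1 + 0.020893 + 0.053703) = 1/1.0746 = 0.9306; α₂ = α₁·K2/[H⁺] = 0.04998
α₁ + 2α₂ = 1.0305
CA = 1.0305 × 1.88 = 1.94 mmol/kg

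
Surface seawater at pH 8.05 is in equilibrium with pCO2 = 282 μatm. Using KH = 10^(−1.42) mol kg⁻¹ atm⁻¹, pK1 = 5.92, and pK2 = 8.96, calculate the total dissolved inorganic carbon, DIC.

[CO2*] = KH · pCO2 = 10^(−1.42) × 282×10^-6 = 1.072×10^-5 mol/kg
α₀ = 1/(1 + K1/[H⁺] + K1K2/[H⁺]²) = 1/(1 + 10^+2.13 + 10^+1.22) = 0.006558
DIC = [CO2*]/α₀ = 1.072×10^-5 / 0.006558 = 1.63 mmol/kg

DIC = 1.63 mmol/kg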